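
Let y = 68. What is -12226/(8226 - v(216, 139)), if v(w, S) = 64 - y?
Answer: -6113/4115 ≈ -1.4855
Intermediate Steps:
v(w, S) = -4 (v(w, S) = 64 - 1*68 = 64 - 68 = -4)
-12226/(8226 - v(216, 139)) = -12226/(8226 - 1*(-4)) = -12226/(8226 + 4) = -12226/8230 = -12226*1/8230 = -6113/4115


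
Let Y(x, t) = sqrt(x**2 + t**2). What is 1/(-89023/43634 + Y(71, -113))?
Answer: 3884429582/33900996181831 + 1903925956*sqrt(17810)/33900996181831 ≈ 0.0076095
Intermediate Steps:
Y(x, t) = sqrt(t**2 + x**2)
1/(-89023/43634 + Y(71, -113)) = 1/(-89023/43634 + sqrt((-113)**2 + 71**2)) = 1/(-89023*1/43634 + sqrt(12769 + 5041)) = 1/(-89023/43634 + sqrt(17810))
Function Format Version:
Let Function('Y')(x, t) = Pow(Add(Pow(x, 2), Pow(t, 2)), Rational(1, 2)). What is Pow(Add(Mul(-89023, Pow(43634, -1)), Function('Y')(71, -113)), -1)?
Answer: Add(Rational(3884429582, 33900996181831), Mul(Rational(1903925956, 33900996181831), Pow(17810, Rational(1, 2)))) ≈ 0.0076095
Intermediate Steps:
Function('Y')(x, t) = Pow(Add(Pow(t, 2), Pow(x, 2)), Rational(1, 2))
Pow(Add(Mul(-89023, Pow(43634, -1)), Function('Y')(71, -113)), -1) = Pow(Add(Mul(-89023, Pow(43634, -1)), Pow(Add(Pow(-113, 2), Pow(71, 2)), Rational(1, 2))), -1) = Pow(Add(Mul(-89023, Rational(1, 43634)), Pow(Add(12769, 5041), Rational(1, 2))), -1) = Pow(Add(Rational(-89023, 43634), Pow(17810, Rational(1, 2))), -1)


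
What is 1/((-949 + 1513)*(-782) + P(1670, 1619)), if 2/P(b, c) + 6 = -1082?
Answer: -544/239930113 ≈ -2.2673e-6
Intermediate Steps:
P(b, c) = -1/544 (P(b, c) = 2/(-6 - 1082) = 2/(-1088) = 2*(-1/1088) = -1/544)
1/((-949 + 1513)*(-782) + P(1670, 1619)) = 1/((-949 + 1513)*(-782) - 1/544) = 1/(564*(-782) - 1/544) = 1/(-441048 - 1/544) = 1/(-239930113/544) = -544/239930113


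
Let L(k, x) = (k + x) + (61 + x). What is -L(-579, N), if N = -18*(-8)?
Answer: 230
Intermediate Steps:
N = 144
L(k, x) = 61 + k + 2*x
-L(-579, N) = -(61 - 579 + 2*144) = -(61 - 579 + 288) = -1*(-230) = 230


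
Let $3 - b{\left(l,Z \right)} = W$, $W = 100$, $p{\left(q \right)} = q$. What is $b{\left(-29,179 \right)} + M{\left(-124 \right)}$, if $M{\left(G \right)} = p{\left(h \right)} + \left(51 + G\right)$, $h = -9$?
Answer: $-179$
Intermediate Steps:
$b{\left(l,Z \right)} = -97$ ($b{\left(l,Z \right)} = 3 - 100 = -97$)
$M{\left(G \right)} = 42 + G$ ($M{\left(G \right)} = -9 + \left(51 + G\right) = 42 + G$)
$b{\left(-29,179 \right)} + M{\left(-124 \right)} = -97 + \left(42 - 124\right) = -97 - 82 = -179$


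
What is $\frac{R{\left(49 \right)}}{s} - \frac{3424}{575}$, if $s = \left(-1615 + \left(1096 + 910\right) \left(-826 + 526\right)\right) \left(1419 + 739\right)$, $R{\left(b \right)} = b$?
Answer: $- \frac{891725727171}{149749500550} \approx -5.9548$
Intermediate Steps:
$s = -1302169570$ ($s = \left(-1615 + 2006 \left(-300\right)\right) 2158 = \left(-1615 - 601800\right) 2158 = \left(-603415\right) 2158 = -1302169570$)
$\frac{R{\left(49 \right)}}{s} - \frac{3424}{575} = \frac{49}{-1302169570} - \frac{3424}{575} = 49 \left(- \frac{1}{1302169570}\right) - \frac{3424}{575} = - \frac{49}{1302169570} - \frac{3424}{575} = - \frac{891725727171}{149749500550}$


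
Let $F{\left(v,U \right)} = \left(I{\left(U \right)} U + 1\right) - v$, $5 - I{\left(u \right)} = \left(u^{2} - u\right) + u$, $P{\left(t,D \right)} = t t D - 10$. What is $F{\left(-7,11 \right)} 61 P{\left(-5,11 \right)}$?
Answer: $-20497220$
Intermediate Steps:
$P{\left(t,D \right)} = -10 + D t^{2}$ ($P{\left(t,D \right)} = t^{2} D - 10 = D t^{2} - 10 = -10 + D t^{2}$)
$I{\left(u \right)} = 5 - u^{2}$ ($I{\left(u \right)} = 5 - \left(\left(u^{2} - u\right) + u\right) = 5 - u^{2}$)
$F{\left(v,U \right)} = 1 - v + U \left(5 - U^{2}\right)$ ($F{\left(v,U \right)} = \left(\left(5 - U^{2}\right) U + 1\right) - v = \left(U \left(5 - U^{2}\right) + 1\right) - v = \left(1 + U \left(5 - U^{2}\right)\right) - v = 1 - v + U \left(5 - U^{2}\right)$)
$F{\left(-7,11 \right)} 61 P{\left(-5,11 \right)} = \left(1 - -7 - 11 \left(-5 + 11^{2}\right)\right) 61 \left(-10 + 11 \left(-5\right)^{2}\right) = \left(1 + 7 - 11 \left(-5 + 121\right)\right) 61 \left(-10 + 11 \cdot 25\right) = \left(1 + 7 - 11 \cdot 116\right) 61 \left(-10 + 275\right) = \left(1 + 7 - 1276\right) 61 \cdot 265 = \left(-1268\right) 61 \cdot 265 = \left(-77348\right) 265 = -20497220$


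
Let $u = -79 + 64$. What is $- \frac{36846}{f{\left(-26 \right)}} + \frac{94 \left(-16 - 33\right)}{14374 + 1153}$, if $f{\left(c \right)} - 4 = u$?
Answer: $\frac{572057176}{170797} \approx 3349.3$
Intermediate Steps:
$u = -15$
$f{\left(c \right)} = -11$ ($f{\left(c \right)} = 4 - 15 = -11$)
$- \frac{36846}{f{\left(-26 \right)}} + \frac{94 \left(-16 - 33\right)}{14374 + 1153} = - \frac{36846}{-11} + \frac{94 \left(-16 - 33\right)}{14374 + 1153} = \left(-36846\right) \left(- \frac{1}{11}\right) + \frac{94 \left(-49\right)}{15527} = \frac{36846}{11} - \frac{4606}{15527} = \frac{572057176}{170797}$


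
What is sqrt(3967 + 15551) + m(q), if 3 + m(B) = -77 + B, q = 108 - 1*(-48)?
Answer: 76 + sqrt(19518) ≈ 215.71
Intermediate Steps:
q = 156 (q = 108 + 48 = 156)
m(B) = -80 + B (m(B) = -3 + (-77 + B) = -80 + B)
sqrt(3967 + 15551) + m(q) = sqrt(3967 + 15551) + (-80 + 156) = sqrt(19518) + 76 = 76 + sqrt(19518)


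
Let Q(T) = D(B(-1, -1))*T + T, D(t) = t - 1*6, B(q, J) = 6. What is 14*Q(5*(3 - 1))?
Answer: 140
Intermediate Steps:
D(t) = -6 + t (D(t) = t - 6 = -6 + t)
Q(T) = T (Q(T) = (-6 + 6)*T + T = 0*T + T = 0 + T = T)
14*Q(5*(3 - 1)) = 14*(5*(3 - 1)) = 14*(5*2) = 14*10 = 140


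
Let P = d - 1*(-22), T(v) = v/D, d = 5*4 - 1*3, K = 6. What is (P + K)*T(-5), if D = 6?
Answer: -75/2 ≈ -37.500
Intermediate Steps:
d = 17 (d = 20 - 3 = 17)
T(v) = v/6
P = 39 (P = 17 - 1*(-22) = 17 + 22 = 39)
(P + K)*T(-5) = (39 + 6)*((⅙)*(-5)) = 45*(-⅚) = -75/2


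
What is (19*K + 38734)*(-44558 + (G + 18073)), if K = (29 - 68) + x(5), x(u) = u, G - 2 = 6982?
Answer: -742754088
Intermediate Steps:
G = 6984 (G = 2 + 6982 = 6984)
K = -34 (K = (29 - 68) + 5 = -39 + 5 = -34)
(19*K + 38734)*(-44558 + (G + 18073)) = (19*(-34) + 38734)*(-44558 + (6984 + 18073)) = (-646 + 38734)*(-44558 + 25057) = 38088*(-19501) = -742754088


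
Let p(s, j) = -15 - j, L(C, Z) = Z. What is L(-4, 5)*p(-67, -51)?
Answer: 180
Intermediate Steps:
L(-4, 5)*p(-67, -51) = 5*(-15 - 1*(-51)) = 5*(-15 + 51) = 5*36 = 180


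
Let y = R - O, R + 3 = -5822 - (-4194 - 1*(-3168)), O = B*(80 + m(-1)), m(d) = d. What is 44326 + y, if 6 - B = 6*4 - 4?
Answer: 40633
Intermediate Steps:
B = -14 (B = 6 - (6*4 - 4) = 6 - (24 - 4) = 6 - 1*20 = 6 - 20 = -14)
O = -1106 (O = -14*(80 - 1) = -14*79 = -1106)
R = -4799 (R = -3 + (-5822 - (-4194 - 1*(-3168))) = -3 + (-5822 - (-4194 + 3168)) = -3 + (-5822 - 1*(-1026)) = -3 + (-5822 + 1026) = -3 - 4796 = -4799)
y = -3693 (y = -4799 - 1*(-1106) = -4799 + 1106 = -3693)
44326 + y = 44326 - 3693 = 40633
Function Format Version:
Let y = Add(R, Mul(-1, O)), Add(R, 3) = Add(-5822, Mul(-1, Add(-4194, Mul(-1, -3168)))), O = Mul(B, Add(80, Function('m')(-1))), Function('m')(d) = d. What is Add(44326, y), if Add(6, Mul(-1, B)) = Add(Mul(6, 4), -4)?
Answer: 40633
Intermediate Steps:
B = -14 (B = Add(6, Mul(-1, Add(Mul(6, 4), -4))) = Add(6, Mul(-1, Add(24, -4))) = Add(6, Mul(-1, 20)) = Add(6, -20) = -14)
O = -1106 (O = Mul(-14, Add(80, -1)) = Mul(-14, 79) = -1106)
R = -4799 (R = Add(-3, Add(-5822, Mul(-1, Add(-4194, Mul(-1, -3168))))) = Add(-3, Add(-5822, Mul(-1, Add(-4194, 3168)))) = Add(-3, Add(-5822, Mul(-1, -1026))) = Add(-3, Add(-5822, 1026)) = Add(-3, -4796) = -4799)
y = -3693 (y = Add(-4799, Mul(-1, -1106)) = Add(-4799, 1106) = -3693)
Add(44326, y) = Add(44326, -3693) = 40633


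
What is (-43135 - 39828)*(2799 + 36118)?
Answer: -3228671071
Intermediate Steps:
(-43135 - 39828)*(2799 + 36118) = -82963*38917 = -3228671071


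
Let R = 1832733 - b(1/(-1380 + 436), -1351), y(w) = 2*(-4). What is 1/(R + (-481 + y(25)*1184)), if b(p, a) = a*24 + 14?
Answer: 1/1855190 ≈ 5.3903e-7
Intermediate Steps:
y(w) = -8
b(p, a) = 14 + 24*a (b(p, a) = 24*a + 14 = 14 + 24*a)
R = 1865143 (R = 1832733 - (14 + 24*(-1351)) = 1832733 - (14 - 32424) = 1832733 - 1*(-32410) = 1832733 + 32410 = 1865143)
1/(R + (-481 + y(25)*1184)) = 1/(1865143 + (-481 - 8*1184)) = 1/(1865143 + (-481 - 9472)) = 1/(1865143 - 9953) = 1/1855190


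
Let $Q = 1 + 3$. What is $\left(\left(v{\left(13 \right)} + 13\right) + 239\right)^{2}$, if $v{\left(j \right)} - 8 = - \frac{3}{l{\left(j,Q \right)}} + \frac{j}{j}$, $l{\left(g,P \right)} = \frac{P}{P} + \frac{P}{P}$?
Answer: $\frac{269361}{4} \approx 67340.0$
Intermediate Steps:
$Q = 4$
$l{\left(g,P \right)} = 2$ ($l{\left(g,P \right)} = 1 + 1 = 2$)
$v{\left(j \right)} = \frac{15}{2}$ ($v{\left(j \right)} = 8 + \left(- \frac{3}{2} + \frac{j}{j}\right) = 8 + \left(\left(-3\right) \frac{1}{2} + 1\right) = 8 + \left(- \frac{3}{2} + 1\right) = 8 - \frac{1}{2} = \frac{15}{2}$)
$\left(\left(v{\left(13 \right)} + 13\right) + 239\right)^{2} = \left(\left(\frac{15}{2} + 13\right) + 239\right)^{2} = \left(\frac{41}{2} + 239\right)^{2} = \left(\frac{519}{2}\right)^{2} = \frac{269361}{4}$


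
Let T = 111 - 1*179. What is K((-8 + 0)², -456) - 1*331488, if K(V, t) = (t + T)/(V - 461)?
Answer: -131600212/397 ≈ -3.3149e+5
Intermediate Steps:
T = -68 (T = 111 - 179 = -68)
K(V, t) = (-68 + t)/(-461 + V) (K(V, t) = (t - 68)/(V - 461) = (-68 + t)/(-461 + V))
K((-8 + 0)², -456) - 1*331488 = (-68 - 456)/(-461 + (-8 + 0)²) - 1*331488 = -524/(-461 + (-8)²) - 331488 = -524/(-461 + 64) - 331488 = -524/(-397) - 331488 = -1/397*(-524) - 331488 = 524/397 - 331488 = -131600212/397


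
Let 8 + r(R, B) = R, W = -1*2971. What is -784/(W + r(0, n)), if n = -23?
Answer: 784/2979 ≈ 0.26318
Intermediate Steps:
W = -2971
r(R, B) = -8 + R
-784/(W + r(0, n)) = -784/(-2971 + (-8 + 0)) = -784/(-2971 - 8) = -784/(-2979) = -784*(-1/2979) = 784/2979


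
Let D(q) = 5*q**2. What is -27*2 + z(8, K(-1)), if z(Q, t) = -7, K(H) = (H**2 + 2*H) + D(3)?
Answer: -61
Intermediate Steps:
K(H) = 45 + H**2 + 2*H (K(H) = (H**2 + 2*H) + 5*3**2 = (H**2 + 2*H) + 5*9 = (H**2 + 2*H) + 45 = 45 + H**2 + 2*H)
-27*2 + z(8, K(-1)) = -27*2 - 7 = -54 - 7 = -61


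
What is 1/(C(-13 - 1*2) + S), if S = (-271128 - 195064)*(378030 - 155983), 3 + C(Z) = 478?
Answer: -1/103516534549 ≈ -9.6603e-12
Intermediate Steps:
C(Z) = 475 (C(Z) = -3 + 478 = 475)
S = -103516535024 (S = -466192*222047 = -103516535024)
1/(C(-13 - 1*2) + S) = 1/(475 - 103516535024) = 1/(-103516534549) = -1/103516534549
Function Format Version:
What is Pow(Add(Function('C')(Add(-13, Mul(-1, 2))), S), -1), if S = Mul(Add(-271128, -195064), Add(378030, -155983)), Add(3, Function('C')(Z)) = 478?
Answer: Rational(-1, 103516534549) ≈ -9.6603e-12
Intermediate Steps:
Function('C')(Z) = 475 (Function('C')(Z) = Add(-3, 478) = 475)
S = -103516535024 (S = Mul(-466192, 222047) = -103516535024)
Pow(Add(Function('C')(Add(-13, Mul(-1, 2))), S), -1) = Pow(Add(475, -103516535024), -1) = Pow(-103516534549, -1) = Rational(-1, 103516534549)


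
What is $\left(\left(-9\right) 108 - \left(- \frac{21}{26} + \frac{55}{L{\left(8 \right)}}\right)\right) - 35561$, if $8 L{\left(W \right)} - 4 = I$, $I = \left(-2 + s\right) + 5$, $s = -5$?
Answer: $- \frac{955557}{26} \approx -36752.0$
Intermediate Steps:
$I = -2$ ($I = \left(-2 - 5\right) + 5 = -7 + 5 = -2$)
$L{\left(W \right)} = \frac{1}{4}$ ($L{\left(W \right)} = \frac{1}{2} + \frac{1}{8} \left(-2\right) = \frac{1}{2} - \frac{1}{4} = \frac{1}{4}$)
$\left(\left(-9\right) 108 - \left(- \frac{21}{26} + \frac{55}{L{\left(8 \right)}}\right)\right) - 35561 = \left(\left(-9\right) 108 - \left(220 - \frac{21}{26}\right)\right) - 35561 = \left(-972 - \frac{5699}{26}\right) - 35561 = - \frac{30971}{26} - 35561 = - \frac{955557}{26}$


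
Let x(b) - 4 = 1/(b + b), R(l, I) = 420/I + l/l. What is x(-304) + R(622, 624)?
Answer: 44827/7904 ≈ 5.6714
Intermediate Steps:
R(l, I) = 1 + 420/I (R(l, I) = 420/I + 1 = 1 + 420/I)
x(b) = 4 + 1/(2*b) (x(b) = 4 + 1/(b + b) = 4 + 1/(2*b))
x(-304) + R(622, 624) = (4 + (½)/(-304)) + (420 + 624)/624 = (4 + (½)*(-1/304)) + (1/624)*1044 = (4 - 1/608) + 87/52 = 2431/608 + 87/52 = 44827/7904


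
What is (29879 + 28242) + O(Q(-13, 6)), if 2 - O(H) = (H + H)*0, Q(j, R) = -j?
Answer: 58123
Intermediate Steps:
O(H) = 2 (O(H) = 2 - (H + H)*0 = 2 - 2*H*0 = 2 - 1*0 = 2 + 0 = 2)
(29879 + 28242) + O(Q(-13, 6)) = (29879 + 28242) + 2 = 58121 + 2 = 58123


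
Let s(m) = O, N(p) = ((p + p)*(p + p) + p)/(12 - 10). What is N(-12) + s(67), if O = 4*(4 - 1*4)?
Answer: 282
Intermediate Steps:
N(p) = p/2 + 2*p² (N(p) = ((2*p)*(2*p) + p)/2 = (4*p² + p)*(½) = (p + 4*p²)*(½) = p/2 + 2*p²)
O = 0 (O = 4*(4 - 4) = 4*0 = 0)
s(m) = 0
N(-12) + s(67) = (½)*(-12)*(1 + 4*(-12)) + 0 = (½)*(-12)*(1 - 48) + 0 = (½)*(-12)*(-47) + 0 = 282 + 0 = 282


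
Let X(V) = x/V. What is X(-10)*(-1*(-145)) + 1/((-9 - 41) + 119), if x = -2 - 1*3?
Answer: 10007/138 ≈ 72.515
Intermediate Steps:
x = -5 (x = -2 - 3 = -5)
X(V) = -5/V
X(-10)*(-1*(-145)) + 1/((-9 - 41) + 119) = (-5/(-10))*(-1*(-145)) + 1/((-9 - 41) + 119) = -5*(-⅒)*145 + 1/(-50 + 119) = (½)*145 + 1/69 = 145/2 + 1/69 = 10007/138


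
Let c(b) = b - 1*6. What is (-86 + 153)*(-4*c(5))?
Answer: 268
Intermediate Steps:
c(b) = -6 + b (c(b) = b - 6 = -6 + b)
(-86 + 153)*(-4*c(5)) = (-86 + 153)*(-4*(-6 + 5)) = 67*(-4*(-1)) = 67*4 = 268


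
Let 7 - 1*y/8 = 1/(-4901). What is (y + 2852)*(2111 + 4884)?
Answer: 99693551420/4901 ≈ 2.0341e+7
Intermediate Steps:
y = 274464/4901 (y = 56 - 8/(-4901) = 56 - 8*(-1/4901) = 56 + 8/4901 = 274464/4901 ≈ 56.002)
(y + 2852)*(2111 + 4884) = (274464/4901 + 2852)*(2111 + 4884) = (14252116/4901)*6995 = 99693551420/4901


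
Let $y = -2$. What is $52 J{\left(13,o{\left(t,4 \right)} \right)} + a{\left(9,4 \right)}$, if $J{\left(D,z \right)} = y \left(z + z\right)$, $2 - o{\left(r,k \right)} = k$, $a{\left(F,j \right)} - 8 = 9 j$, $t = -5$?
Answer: $460$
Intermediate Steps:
$a{\left(F,j \right)} = 8 + 9 j$
$o{\left(r,k \right)} = 2 - k$
$J{\left(D,z \right)} = - 4 z$ ($J{\left(D,z \right)} = - 2 \left(z + z\right) = - 2 \cdot 2 z = - 4 z$)
$52 J{\left(13,o{\left(t,4 \right)} \right)} + a{\left(9,4 \right)} = 52 \left(- 4 \left(2 - 4\right)\right) + \left(8 + 9 \cdot 4\right) = 52 \left(- 4 \left(2 - 4\right)\right) + \left(8 + 36\right) = 52 \left(\left(-4\right) \left(-2\right)\right) + 44 = 52 \cdot 8 + 44 = 416 + 44 = 460$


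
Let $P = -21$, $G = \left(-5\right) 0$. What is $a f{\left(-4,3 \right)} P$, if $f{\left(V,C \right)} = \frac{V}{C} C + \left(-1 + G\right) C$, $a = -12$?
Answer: $-1764$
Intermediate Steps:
$G = 0$
$f{\left(V,C \right)} = V - C$ ($f{\left(V,C \right)} = \frac{V}{C} C + \left(-1 + 0\right) C = \frac{V}{C} C - C = V - C$)
$a f{\left(-4,3 \right)} P = - 12 \left(-4 - 3\right) \left(-21\right) = \left(-12\right) \left(-7\right) \left(-21\right) = 84 \left(-21\right) = -1764$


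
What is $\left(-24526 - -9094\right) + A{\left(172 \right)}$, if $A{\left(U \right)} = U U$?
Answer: $14152$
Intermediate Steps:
$A{\left(U \right)} = U^{2}$
$\left(-24526 - -9094\right) + A{\left(172 \right)} = \left(-24526 - -9094\right) + 172^{2} = \left(-24526 + 9094\right) + 29584 = -15432 + 29584 = 14152$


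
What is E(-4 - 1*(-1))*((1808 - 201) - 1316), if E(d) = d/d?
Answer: 291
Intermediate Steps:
E(d) = 1
E(-4 - 1*(-1))*((1808 - 201) - 1316) = 1*((1808 - 201) - 1316) = 1*(1607 - 1316) = 1*291 = 291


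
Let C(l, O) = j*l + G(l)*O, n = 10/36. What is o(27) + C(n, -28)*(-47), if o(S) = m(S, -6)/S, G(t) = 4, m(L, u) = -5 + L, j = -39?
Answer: 311795/54 ≈ 5774.0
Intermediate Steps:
n = 5/18 (n = 10*(1/36) = 5/18 ≈ 0.27778)
o(S) = (-5 + S)/S
C(l, O) = -39*l + 4*O
o(27) + C(n, -28)*(-47) = (-5 + 27)/27 + (-39*5/18 + 4*(-28))*(-47) = (1/27)*22 + (-65/6 - 112)*(-47) = 22/27 - 737/6*(-47) = 22/27 + 34639/6 = 311795/54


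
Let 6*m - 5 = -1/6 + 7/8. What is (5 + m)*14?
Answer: 5999/72 ≈ 83.319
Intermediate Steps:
m = 137/144 (m = ⅚ + (-1/6 + 7/8)/6 = ⅚ + (-1*⅙ + 7*(⅛))/6 = ⅚ + (-⅙ + 7/8)/6 = ⅚ + (⅙)*(17/24) = ⅚ + 17/144 = 137/144 ≈ 0.95139)
(5 + m)*14 = (5 + 137/144)*14 = (857/144)*14 = 5999/72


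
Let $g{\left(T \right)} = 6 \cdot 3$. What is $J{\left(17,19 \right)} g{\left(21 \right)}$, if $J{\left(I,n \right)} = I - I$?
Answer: $0$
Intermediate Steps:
$g{\left(T \right)} = 18$
$J{\left(I,n \right)} = 0$
$J{\left(17,19 \right)} g{\left(21 \right)} = 0 \cdot 18 = 0$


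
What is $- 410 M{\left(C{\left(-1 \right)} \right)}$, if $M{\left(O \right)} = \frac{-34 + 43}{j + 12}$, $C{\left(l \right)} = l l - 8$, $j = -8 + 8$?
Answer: $- \frac{615}{2} \approx -307.5$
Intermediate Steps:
$j = 0$
$C{\left(l \right)} = -8 + l^{2}$ ($C{\left(l \right)} = l^{2} - 8 = -8 + l^{2}$)
$M{\left(O \right)} = \frac{3}{4}$ ($M{\left(O \right)} = \frac{-34 + 43}{0 + 12} = \frac{9}{12} = 9 \cdot \frac{1}{12} = \frac{3}{4}$)
$- 410 M{\left(C{\left(-1 \right)} \right)} = \left(-410\right) \frac{3}{4} = - \frac{615}{2}$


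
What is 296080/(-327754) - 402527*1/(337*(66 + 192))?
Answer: -78836403019/14248449642 ≈ -5.5330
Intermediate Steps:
296080/(-327754) - 402527*1/(337*(66 + 192)) = 296080*(-1/327754) - 402527/(337*258) = -148040/163877 - 402527/86946 = -78836403019/14248449642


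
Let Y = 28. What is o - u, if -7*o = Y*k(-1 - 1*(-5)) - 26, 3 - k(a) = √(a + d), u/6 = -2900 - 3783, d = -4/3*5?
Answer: 280628/7 + 8*I*√6/3 ≈ 40090.0 + 6.532*I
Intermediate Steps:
d = -20/3 (d = -4*⅓*5 = -4/3*5 = -20/3 ≈ -6.6667)
u = -40098 (u = 6*(-2900 - 3783) = 6*(-6683) = -40098)
k(a) = 3 - √(-20/3 + a) (k(a) = 3 - √(a - 20/3) = 3 - √(-20/3 + a))
o = -58/7 + 8*I*√6/3 (o = -(28*(3 - √(-60 + 9*(-1 - 1*(-5)))/3) - 26)/7 = -(28*(3 - √(-60 + 9*(-1 + 5))/3) - 26)/7 = -(28*(3 - √(-60 + 9*4)/3) - 26)/7 = -(28*(3 - √(-60 + 36)/3) - 26)/7 = -(28*(3 - 2*I*√6/3) - 26)/7 = -((84 - 56*I*√6/3) - 26)/7 = -(58 - 56*I*√6/3)/7 = -58/7 + 8*I*√6/3 ≈ -8.2857 + 6.532*I)
o - u = (-58/7 + 8*I*√6/3) - 1*(-40098) = (-58/7 + 8*I*√6/3) + 40098 = 280628/7 + 8*I*√6/3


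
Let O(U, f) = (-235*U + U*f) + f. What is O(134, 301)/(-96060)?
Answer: -1829/19212 ≈ -0.095201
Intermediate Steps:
O(U, f) = f - 235*U + U*f
O(134, 301)/(-96060) = (301 - 235*134 + 134*301)/(-96060) = (301 - 31490 + 40334)*(-1/96060) = 9145*(-1/96060) = -1829/19212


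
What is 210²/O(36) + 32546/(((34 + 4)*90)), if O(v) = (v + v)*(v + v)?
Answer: 246559/13680 ≈ 18.023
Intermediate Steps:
O(v) = 4*v² (O(v) = (2*v)*(2*v) = 4*v²)
210²/O(36) + 32546/(((34 + 4)*90)) = 210²/((4*36²)) + 32546/(((34 + 4)*90)) = 44100/((4*1296)) + 32546/((38*90)) = 44100/5184 + 32546/3420 = 44100*(1/5184) + 32546*(1/3420) = 1225/144 + 16273/1710 = 246559/13680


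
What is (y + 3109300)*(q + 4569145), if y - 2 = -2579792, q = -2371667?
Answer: 1163586575780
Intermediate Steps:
y = -2579790 (y = 2 - 2579792 = -2579790)
(y + 3109300)*(q + 4569145) = (-2579790 + 3109300)*(-2371667 + 4569145) = 529510*2197478 = 1163586575780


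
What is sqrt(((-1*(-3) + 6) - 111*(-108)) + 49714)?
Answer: sqrt(61711) ≈ 248.42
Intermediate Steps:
sqrt(((-1*(-3) + 6) - 111*(-108)) + 49714) = sqrt(((3 + 6) + 11988) + 49714) = sqrt((9 + 11988) + 49714) = sqrt(11997 + 49714) = sqrt(61711)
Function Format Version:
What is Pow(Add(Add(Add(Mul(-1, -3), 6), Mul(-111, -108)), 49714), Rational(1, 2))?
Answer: Pow(61711, Rational(1, 2)) ≈ 248.42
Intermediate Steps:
Pow(Add(Add(Add(Mul(-1, -3), 6), Mul(-111, -108)), 49714), Rational(1, 2)) = Pow(Add(Add(Add(3, 6), 11988), 49714), Rational(1, 2)) = Pow(Add(Add(9, 11988), 49714), Rational(1, 2)) = Pow(Add(11997, 49714), Rational(1, 2)) = Pow(61711, Rational(1, 2))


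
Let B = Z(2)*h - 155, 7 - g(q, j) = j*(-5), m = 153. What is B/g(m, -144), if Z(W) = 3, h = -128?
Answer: 539/713 ≈ 0.75596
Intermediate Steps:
g(q, j) = 7 + 5*j (g(q, j) = 7 - j*(-5) = 7 - (-5)*j = 7 + 5*j)
B = -539 (B = 3*(-128) - 155 = -384 - 155 = -539)
B/g(m, -144) = -539/(7 + 5*(-144)) = -539/(7 - 720) = -539/(-713) = -539*(-1/713) = 539/713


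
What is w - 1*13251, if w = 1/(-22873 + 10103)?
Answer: -169215271/12770 ≈ -13251.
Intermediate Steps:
w = -1/12770 (w = 1/(-12770) = -1/12770 ≈ -7.8309e-5)
w - 1*13251 = -1/12770 - 1*13251 = -1/12770 - 13251 = -169215271/12770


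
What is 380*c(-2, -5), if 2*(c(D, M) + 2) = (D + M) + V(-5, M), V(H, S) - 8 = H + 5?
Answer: -570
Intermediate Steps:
V(H, S) = 13 + H (V(H, S) = 8 + (H + 5) = 8 + (5 + H) = 13 + H)
c(D, M) = 2 + D/2 + M/2 (c(D, M) = -2 + ((D + M) + (13 - 5))/2 = -2 + ((D + M) + 8)/2 = -2 + (8 + D + M)/2 = -2 + (4 + D/2 + M/2) = 2 + D/2 + M/2)
380*c(-2, -5) = 380*(2 + (½)*(-2) + (½)*(-5)) = 380*(2 - 1 - 5/2) = 380*(-3/2) = -570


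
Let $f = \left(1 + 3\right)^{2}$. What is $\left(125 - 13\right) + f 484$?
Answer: $7856$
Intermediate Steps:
$f = 16$ ($f = 4^{2} = 16$)
$\left(125 - 13\right) + f 484 = \left(125 - 13\right) + 16 \cdot 484 = 112 + 7744 = 7856$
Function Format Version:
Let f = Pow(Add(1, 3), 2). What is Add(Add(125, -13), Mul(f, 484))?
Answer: 7856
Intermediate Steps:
f = 16 (f = Pow(4, 2) = 16)
Add(Add(125, -13), Mul(f, 484)) = Add(Add(125, -13), Mul(16, 484)) = Add(112, 7744) = 7856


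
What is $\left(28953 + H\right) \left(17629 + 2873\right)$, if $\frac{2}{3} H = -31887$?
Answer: $-387026505$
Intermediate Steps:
$H = - \frac{95661}{2}$ ($H = \frac{3}{2} \left(-31887\right) = - \frac{95661}{2} \approx -47831.0$)
$\left(28953 + H\right) \left(17629 + 2873\right) = \left(28953 - \frac{95661}{2}\right) \left(17629 + 2873\right) = \left(- \frac{37755}{2}\right) 20502 = -387026505$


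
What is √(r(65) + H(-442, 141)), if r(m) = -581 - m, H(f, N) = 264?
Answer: I*√382 ≈ 19.545*I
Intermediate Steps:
√(r(65) + H(-442, 141)) = √((-581 - 1*65) + 264) = √((-581 - 65) + 264) = √(-646 + 264) = √(-382) = I*√382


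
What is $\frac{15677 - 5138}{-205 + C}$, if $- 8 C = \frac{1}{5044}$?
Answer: $- \frac{47252192}{919129} \approx -51.41$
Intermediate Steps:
$C = - \frac{1}{40352}$ ($C = - \frac{1}{8 \cdot 5044} = \left(- \frac{1}{8}\right) \frac{1}{5044} = - \frac{1}{40352} \approx -2.4782 \cdot 10^{-5}$)
$\frac{15677 - 5138}{-205 + C} = \frac{15677 - 5138}{-205 - \frac{1}{40352}} = \frac{15677 - 5138}{- \frac{8272161}{40352}} = \left(15677 - 5138\right) \left(- \frac{40352}{8272161}\right) = 10539 \left(- \frac{40352}{8272161}\right) = - \frac{47252192}{919129}$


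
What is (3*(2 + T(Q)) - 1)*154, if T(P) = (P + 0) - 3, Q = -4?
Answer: -2464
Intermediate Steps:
T(P) = -3 + P (T(P) = P - 3 = -3 + P)
(3*(2 + T(Q)) - 1)*154 = (3*(2 + (-3 - 4)) - 1)*154 = (3*(2 - 7) - 1)*154 = (3*(-5) - 1)*154 = (-15 - 1)*154 = -16*154 = -2464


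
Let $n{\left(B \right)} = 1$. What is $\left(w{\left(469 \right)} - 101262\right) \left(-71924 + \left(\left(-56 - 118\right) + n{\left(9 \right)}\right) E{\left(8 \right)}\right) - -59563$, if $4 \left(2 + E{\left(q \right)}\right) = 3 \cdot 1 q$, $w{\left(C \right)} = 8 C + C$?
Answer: $7046788819$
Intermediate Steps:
$w{\left(C \right)} = 9 C$
$E{\left(q \right)} = -2 + \frac{3 q}{4}$ ($E{\left(q \right)} = -2 + \frac{3 \cdot 1 q}{4} = -2 + \frac{3 q}{4}$)
$\left(w{\left(469 \right)} - 101262\right) \left(-71924 + \left(\left(-56 - 118\right) + n{\left(9 \right)}\right) E{\left(8 \right)}\right) - -59563 = \left(9 \cdot 469 - 101262\right) \left(-71924 + \left(\left(-56 - 118\right) + 1\right) \left(-2 + \frac{3}{4} \cdot 8\right)\right) - -59563 = \left(4221 - 101262\right) \left(-71924 + \left(\left(-56 - 118\right) + 1\right) \left(-2 + 6\right)\right) + 59563 = - 97041 \left(-71924 + \left(-174 + 1\right) 4\right) + 59563 = - 97041 \left(-71924 - 692\right) + 59563 = \left(-97041\right) \left(-72616\right) + 59563 = 7046729256 + 59563 = 7046788819$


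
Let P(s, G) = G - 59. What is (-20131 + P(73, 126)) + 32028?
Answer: 11964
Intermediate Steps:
P(s, G) = -59 + G
(-20131 + P(73, 126)) + 32028 = (-20131 + (-59 + 126)) + 32028 = (-20131 + 67) + 32028 = -20064 + 32028 = 11964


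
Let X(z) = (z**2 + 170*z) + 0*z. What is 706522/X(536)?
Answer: 353261/189208 ≈ 1.8671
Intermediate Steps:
X(z) = z**2 + 170*z (X(z) = (z**2 + 170*z) + 0 = z**2 + 170*z)
706522/X(536) = 706522/((536*(170 + 536))) = 706522/((536*706)) = 706522/378416 = 706522*(1/378416) = 353261/189208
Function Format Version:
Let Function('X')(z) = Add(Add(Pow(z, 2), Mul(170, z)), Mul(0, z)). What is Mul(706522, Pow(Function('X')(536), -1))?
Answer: Rational(353261, 189208) ≈ 1.8671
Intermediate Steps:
Function('X')(z) = Add(Pow(z, 2), Mul(170, z)) (Function('X')(z) = Add(Add(Pow(z, 2), Mul(170, z)), 0) = Add(Pow(z, 2), Mul(170, z)))
Mul(706522, Pow(Function('X')(536), -1)) = Mul(706522, Pow(Mul(536, Add(170, 536)), -1)) = Mul(706522, Pow(Mul(536, 706), -1)) = Mul(706522, Pow(378416, -1)) = Mul(706522, Rational(1, 378416)) = Rational(353261, 189208)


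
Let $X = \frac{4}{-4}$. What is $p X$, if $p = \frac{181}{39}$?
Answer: $- \frac{181}{39} \approx -4.641$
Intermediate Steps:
$p = \frac{181}{39}$ ($p = 181 \cdot \frac{1}{39} = \frac{181}{39} \approx 4.641$)
$X = -1$ ($X = 4 \left(- \frac{1}{4}\right) = -1$)
$p X = \frac{181}{39} \left(-1\right) = - \frac{181}{39}$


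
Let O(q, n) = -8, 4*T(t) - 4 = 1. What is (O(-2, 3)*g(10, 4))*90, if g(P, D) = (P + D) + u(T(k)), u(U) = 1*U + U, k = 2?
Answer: -11880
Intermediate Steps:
T(t) = 5/4 (T(t) = 1 + (1/4)*1 = 1 + 1/4 = 5/4)
u(U) = 2*U (u(U) = U + U = 2*U)
g(P, D) = 5/2 + D + P (g(P, D) = (P + D) + 2*(5/4) = (D + P) + 5/2 = 5/2 + D + P)
(O(-2, 3)*g(10, 4))*90 = -8*(5/2 + 4 + 10)*90 = -8*33/2*90 = -132*90 = -11880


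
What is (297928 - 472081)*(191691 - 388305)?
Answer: 34240917942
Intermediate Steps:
(297928 - 472081)*(191691 - 388305) = -174153*(-196614) = 34240917942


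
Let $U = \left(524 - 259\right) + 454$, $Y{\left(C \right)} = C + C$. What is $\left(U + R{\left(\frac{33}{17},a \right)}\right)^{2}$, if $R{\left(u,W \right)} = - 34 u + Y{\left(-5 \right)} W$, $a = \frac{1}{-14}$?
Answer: $\frac{20939776}{49} \approx 4.2734 \cdot 10^{5}$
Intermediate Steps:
$Y{\left(C \right)} = 2 C$
$U = 719$ ($U = 265 + 454 = 719$)
$a = - \frac{1}{14} \approx -0.071429$
$R{\left(u,W \right)} = - 34 u - 10 W$ ($R{\left(u,W \right)} = - 34 u + 2 \left(-5\right) W = - 34 u - 10 W$)
$\left(U + R{\left(\frac{33}{17},a \right)}\right)^{2} = \left(719 - \left(- \frac{5}{7} + 34 \cdot \frac{33}{17}\right)\right)^{2} = \left(719 + \left(- 34 \cdot 33 \cdot \frac{1}{17} + \frac{5}{7}\right)\right)^{2} = \left(719 + \left(\left(-34\right) \frac{33}{17} + \frac{5}{7}\right)\right)^{2} = \left(719 + \left(-66 + \frac{5}{7}\right)\right)^{2} = \left(719 - \frac{457}{7}\right)^{2} = \left(\frac{4576}{7}\right)^{2} = \frac{20939776}{49}$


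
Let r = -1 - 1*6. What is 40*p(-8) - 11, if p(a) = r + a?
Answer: -611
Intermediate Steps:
r = -7 (r = -1 - 6 = -7)
p(a) = -7 + a
40*p(-8) - 11 = 40*(-7 - 8) - 11 = 40*(-15) - 11 = -600 - 11 = -611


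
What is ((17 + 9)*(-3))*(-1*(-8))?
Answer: -624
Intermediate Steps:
((17 + 9)*(-3))*(-1*(-8)) = (26*(-3))*8 = -78*8 = -624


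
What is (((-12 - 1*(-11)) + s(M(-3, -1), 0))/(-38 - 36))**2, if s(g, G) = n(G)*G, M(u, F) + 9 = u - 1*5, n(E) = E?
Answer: 1/5476 ≈ 0.00018262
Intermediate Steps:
M(u, F) = -14 + u (M(u, F) = -9 + (u - 1*5) = -9 + (u - 5) = -9 + (-5 + u) = -14 + u)
s(g, G) = G**2 (s(g, G) = G*G = G**2)
(((-12 - 1*(-11)) + s(M(-3, -1), 0))/(-38 - 36))**2 = (((-12 - 1*(-11)) + 0**2)/(-38 - 36))**2 = (((-12 + 11) + 0)/(-74))**2 = ((-1 + 0)*(-1/74))**2 = (-1*(-1/74))**2 = (1/74)**2 = 1/5476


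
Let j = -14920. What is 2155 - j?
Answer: 17075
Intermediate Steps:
2155 - j = 2155 - 1*(-14920) = 2155 + 14920 = 17075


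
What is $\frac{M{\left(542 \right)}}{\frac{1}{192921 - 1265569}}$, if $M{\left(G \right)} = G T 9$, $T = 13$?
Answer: $-68020900272$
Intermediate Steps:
$M{\left(G \right)} = 117 G$ ($M{\left(G \right)} = G 13 \cdot 9 = 13 G 9 = 117 G$)
$\frac{M{\left(542 \right)}}{\frac{1}{192921 - 1265569}} = \frac{117 \cdot 542}{\frac{1}{192921 - 1265569}} = \frac{63414}{\frac{1}{-1072648}} = \frac{63414}{- \frac{1}{1072648}} = 63414 \left(-1072648\right) = -68020900272$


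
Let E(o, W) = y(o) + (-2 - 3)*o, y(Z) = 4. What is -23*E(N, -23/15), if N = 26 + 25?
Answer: 5773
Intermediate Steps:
N = 51
E(o, W) = 4 - 5*o (E(o, W) = 4 + (-2 - 3)*o = 4 - 5*o)
-23*E(N, -23/15) = -23*(4 - 5*51) = -23*(4 - 255) = -23*(-251) = 5773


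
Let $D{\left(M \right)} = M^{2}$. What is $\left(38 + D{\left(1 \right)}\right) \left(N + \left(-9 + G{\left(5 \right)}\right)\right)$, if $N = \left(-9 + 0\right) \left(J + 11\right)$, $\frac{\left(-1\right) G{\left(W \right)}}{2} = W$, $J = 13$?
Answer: $-9165$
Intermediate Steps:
$G{\left(W \right)} = - 2 W$
$N = -216$ ($N = \left(-9 + 0\right) \left(13 + 11\right) = \left(-9\right) 24 = -216$)
$\left(38 + D{\left(1 \right)}\right) \left(N + \left(-9 + G{\left(5 \right)}\right)\right) = \left(38 + 1^{2}\right) \left(-216 - 19\right) = \left(38 + 1\right) \left(-216 - 19\right) = 39 \left(-216 - 19\right) = 39 \left(-235\right) = -9165$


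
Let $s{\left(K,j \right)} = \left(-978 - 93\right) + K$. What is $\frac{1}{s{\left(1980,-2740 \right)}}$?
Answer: $\frac{1}{909} \approx 0.0011001$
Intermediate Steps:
$s{\left(K,j \right)} = -1071 + K$
$\frac{1}{s{\left(1980,-2740 \right)}} = \frac{1}{-1071 + 1980} = \frac{1}{909}$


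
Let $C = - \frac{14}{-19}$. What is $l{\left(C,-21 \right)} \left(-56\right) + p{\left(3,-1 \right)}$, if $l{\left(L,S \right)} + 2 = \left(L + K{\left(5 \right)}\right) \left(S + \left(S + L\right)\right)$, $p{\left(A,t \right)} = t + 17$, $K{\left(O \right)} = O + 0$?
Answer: $\frac{4831744}{361} \approx 13384.0$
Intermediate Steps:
$C = \frac{14}{19}$ ($C = \left(-14\right) \left(- \frac{1}{19}\right) = \frac{14}{19} \approx 0.73684$)
$K{\left(O \right)} = O$
$p{\left(A,t \right)} = 17 + t$
$l{\left(L,S \right)} = -2 + \left(5 + L\right) \left(L + 2 S\right)$ ($l{\left(L,S \right)} = -2 + \left(L + 5\right) \left(S + \left(S + L\right)\right) = -2 + \left(5 + L\right) \left(S + \left(L + S\right)\right) = -2 + \left(5 + L\right) \left(L + 2 S\right)$)
$l{\left(C,-21 \right)} \left(-56\right) + p{\left(3,-1 \right)} = \left(-2 + \left(\frac{14}{19}\right)^{2} + 5 \cdot \frac{14}{19} + 10 \left(-21\right) + 2 \cdot \frac{14}{19} \left(-21\right)\right) \left(-56\right) + \left(17 - 1\right) = \left(-2 + \frac{196}{361} + \frac{70}{19} - 210 - \frac{588}{19}\right) \left(-56\right) + 16 = \left(- \frac{86178}{361}\right) \left(-56\right) + 16 = \frac{4825968}{361} + 16 = \frac{4831744}{361}$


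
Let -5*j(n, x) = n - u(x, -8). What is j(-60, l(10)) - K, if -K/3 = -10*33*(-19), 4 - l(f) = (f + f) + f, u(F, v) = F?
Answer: 94084/5 ≈ 18817.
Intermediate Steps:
l(f) = 4 - 3*f (l(f) = 4 - ((f + f) + f) = 4 - (2*f + f) = 4 - 3*f)
j(n, x) = -n/5 + x/5 (j(n, x) = -(n - x)/5 = -n/5 + x/5)
K = -18810 (K = -3*(-10*33)*(-19) = -(-990)*(-19) = -3*6270 = -18810)
j(-60, l(10)) - K = (-⅕*(-60) + (4 - 3*10)/5) - 1*(-18810) = (12 + (4 - 30)/5) + 18810 = (12 + (⅕)*(-26)) + 18810 = (12 - 26/5) + 18810 = 34/5 + 18810 = 94084/5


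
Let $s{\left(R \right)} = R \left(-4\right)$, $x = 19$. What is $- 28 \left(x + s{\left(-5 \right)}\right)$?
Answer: $-1092$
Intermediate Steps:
$s{\left(R \right)} = - 4 R$
$- 28 \left(x + s{\left(-5 \right)}\right) = - 28 \left(19 - -20\right) = - 28 \left(19 + 20\right) = \left(-28\right) 39 = -1092$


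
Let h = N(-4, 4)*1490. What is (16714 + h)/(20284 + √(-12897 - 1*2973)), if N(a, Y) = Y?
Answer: 229959708/205728263 - 260751*I*√30/205728263 ≈ 1.1178 - 0.0069421*I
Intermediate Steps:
h = 5960 (h = 4*1490 = 5960)
(16714 + h)/(20284 + √(-12897 - 1*2973)) = (16714 + 5960)/(20284 + √(-12897 - 1*2973)) = 22674/(20284 + √(-12897 - 2973)) = 22674/(20284 + √(-15870)) = 22674/(20284 + 23*I*√30)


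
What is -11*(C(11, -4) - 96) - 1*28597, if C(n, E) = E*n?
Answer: -27057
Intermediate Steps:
-11*(C(11, -4) - 96) - 1*28597 = -11*(-4*11 - 96) - 1*28597 = -11*(-44 - 96) - 28597 = -11*(-140) - 28597 = 1540 - 28597 = -27057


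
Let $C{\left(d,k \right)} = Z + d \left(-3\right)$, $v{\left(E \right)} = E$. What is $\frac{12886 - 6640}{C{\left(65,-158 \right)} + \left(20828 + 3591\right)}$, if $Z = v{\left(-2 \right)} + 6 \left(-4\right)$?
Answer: $\frac{1041}{4033} \approx 0.25812$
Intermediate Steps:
$Z = -26$ ($Z = -2 + 6 \left(-4\right) = -2 - 24 = -26$)
$C{\left(d,k \right)} = -26 - 3 d$ ($C{\left(d,k \right)} = -26 + d \left(-3\right) = -26 - 3 d$)
$\frac{12886 - 6640}{C{\left(65,-158 \right)} + \left(20828 + 3591\right)} = \frac{12886 - 6640}{\left(-26 - 195\right) + \left(20828 + 3591\right)} = \frac{6246}{\left(-26 - 195\right) + 24419} = \frac{6246}{-221 + 24419} = \frac{6246}{24198} = 6246 \cdot \frac{1}{24198} = \frac{1041}{4033}$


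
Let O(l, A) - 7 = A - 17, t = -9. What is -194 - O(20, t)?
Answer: -175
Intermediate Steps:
O(l, A) = -10 + A (O(l, A) = 7 + (A - 17) = 7 + (-17 + A) = -10 + A)
-194 - O(20, t) = -194 - (-10 - 9) = -194 - 1*(-19) = -194 + 19 = -175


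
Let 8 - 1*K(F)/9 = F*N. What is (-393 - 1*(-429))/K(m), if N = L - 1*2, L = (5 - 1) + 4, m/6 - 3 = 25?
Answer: -1/250 ≈ -0.0040000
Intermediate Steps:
m = 168 (m = 18 + 6*25 = 18 + 150 = 168)
L = 8 (L = 4 + 4 = 8)
N = 6 (N = 8 - 1*2 = 8 - 2 = 6)
K(F) = 72 - 54*F (K(F) = 72 - 9*F*6 = 72 - 54*F)
(-393 - 1*(-429))/K(m) = (-393 - 1*(-429))/(72 - 54*168) = (-393 + 429)/(72 - 9072) = 36/(-9000) = 36*(-1/9000) = -1/250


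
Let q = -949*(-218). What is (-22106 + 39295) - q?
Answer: -189693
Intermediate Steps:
q = 206882
(-22106 + 39295) - q = (-22106 + 39295) - 1*206882 = 17189 - 206882 = -189693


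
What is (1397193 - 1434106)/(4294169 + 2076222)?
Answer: -36913/6370391 ≈ -0.0057945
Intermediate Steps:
(1397193 - 1434106)/(4294169 + 2076222) = -36913/6370391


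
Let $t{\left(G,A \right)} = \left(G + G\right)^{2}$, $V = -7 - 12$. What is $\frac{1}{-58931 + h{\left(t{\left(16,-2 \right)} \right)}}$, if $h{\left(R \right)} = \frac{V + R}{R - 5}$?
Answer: $- \frac{1019}{60049684} \approx -1.6969 \cdot 10^{-5}$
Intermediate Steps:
$V = -19$ ($V = -7 - 12 = -19$)
$t{\left(G,A \right)} = 4 G^{2}$ ($t{\left(G,A \right)} = \left(2 G\right)^{2} = 4 G^{2}$)
$h{\left(R \right)} = \frac{-19 + R}{-5 + R}$ ($h{\left(R \right)} = \frac{-19 + R}{R - 5} = \frac{-19 + R}{-5 + R}$)
$\frac{1}{-58931 + h{\left(t{\left(16,-2 \right)} \right)}} = \frac{1}{-58931 + \frac{-19 + 4 \cdot 16^{2}}{-5 + 4 \cdot 16^{2}}} = \frac{1}{-58931 + \frac{-19 + 4 \cdot 256}{-5 + 4 \cdot 256}} = \frac{1}{-58931 + \frac{-19 + 1024}{-5 + 1024}} = \frac{1}{-58931 + \frac{1}{1019} \cdot 1005} = \frac{1}{-58931 + \frac{1005}{1019}} = \frac{1}{- \frac{60049684}{1019}} = - \frac{1019}{60049684}$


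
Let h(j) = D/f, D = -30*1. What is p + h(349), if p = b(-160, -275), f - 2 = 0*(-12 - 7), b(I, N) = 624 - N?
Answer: 884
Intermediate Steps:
f = 2 (f = 2 + 0*(-12 - 7) = 2 + 0*(-19) = 2 + 0 = 2)
D = -30
h(j) = -15 (h(j) = -30/2 = -30*½ = -15)
p = 899 (p = 624 - 1*(-275) = 624 + 275 = 899)
p + h(349) = 899 - 15 = 884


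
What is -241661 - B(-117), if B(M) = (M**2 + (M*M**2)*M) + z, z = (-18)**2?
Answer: -187644395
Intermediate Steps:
z = 324
B(M) = 324 + M**2 + M**4 (B(M) = (M**2 + (M*M**2)*M) + 324 = (M**2 + M**3*M) + 324 = (M**2 + M**4) + 324 = 324 + M**2 + M**4)
-241661 - B(-117) = -241661 - (324 + (-117)**2 + (-117)**4) = -241661 - (324 + 13689 + 187388721) = -241661 - 1*187402734 = -241661 - 187402734 = -187644395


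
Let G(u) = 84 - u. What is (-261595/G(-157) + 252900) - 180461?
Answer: 17196204/241 ≈ 71354.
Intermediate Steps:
(-261595/G(-157) + 252900) - 180461 = (-261595/(84 - 1*(-157)) + 252900) - 180461 = (-261595/(84 + 157) + 252900) - 180461 = (-261595/241 + 252900) - 180461 = 60687305/241 - 180461 = 17196204/241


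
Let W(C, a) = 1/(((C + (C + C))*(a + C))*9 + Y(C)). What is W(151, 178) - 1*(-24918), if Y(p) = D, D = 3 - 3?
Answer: 33423335695/1341333 ≈ 24918.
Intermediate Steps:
D = 0
Y(p) = 0
W(C, a) = 1/(27*C*(C + a)) (W(C, a) = 1/(((C + (C + C))*(a + C))*9 + 0) = 1/(((C + 2*C)*(C + a))*9 + 0) = 1/(((3*C)*(C + a))*9 + 0) = 1/((3*C*(C + a))*9 + 0) = 1/(27*C*(C + a) + 0) = 1/(27*C*(C + a)))
W(151, 178) - 1*(-24918) = (1/27)/(151*(151 + 178)) - 1*(-24918) = (1/27)*(1/151)/329 + 24918 = (1/27)*(1/151)*(1/329) + 24918 = 1/1341333 + 24918 = 33423335695/1341333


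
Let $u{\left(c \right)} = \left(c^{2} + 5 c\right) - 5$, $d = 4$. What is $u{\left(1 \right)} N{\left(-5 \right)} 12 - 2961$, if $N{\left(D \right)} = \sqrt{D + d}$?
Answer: $-2961 + 12 i \approx -2961.0 + 12.0 i$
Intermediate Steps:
$N{\left(D \right)} = \sqrt{4 + D}$ ($N{\left(D \right)} = \sqrt{D + 4} = \sqrt{4 + D}$)
$u{\left(c \right)} = -5 + c^{2} + 5 c$
$u{\left(1 \right)} N{\left(-5 \right)} 12 - 2961 = \left(-5 + 1^{2} + 5 \cdot 1\right) \sqrt{4 - 5} \cdot 12 - 2961 = \left(-5 + 1 + 5\right) \sqrt{-1} \cdot 12 - 2961 = 1 i 12 - 2961 = i 12 - 2961 = 12 i - 2961 = -2961 + 12 i$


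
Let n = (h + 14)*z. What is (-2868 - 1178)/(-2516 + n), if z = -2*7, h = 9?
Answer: 2023/1419 ≈ 1.4257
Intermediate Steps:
z = -14
n = -322 (n = (9 + 14)*(-14) = 23*(-14) = -322)
(-2868 - 1178)/(-2516 + n) = (-2868 - 1178)/(-2516 - 322) = -4046/(-2838) = -4046*(-1/2838) = 2023/1419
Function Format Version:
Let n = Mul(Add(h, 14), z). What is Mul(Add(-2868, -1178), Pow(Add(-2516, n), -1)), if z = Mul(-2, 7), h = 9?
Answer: Rational(2023, 1419) ≈ 1.4257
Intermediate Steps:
z = -14
n = -322 (n = Mul(Add(9, 14), -14) = Mul(23, -14) = -322)
Mul(Add(-2868, -1178), Pow(Add(-2516, n), -1)) = Mul(Add(-2868, -1178), Pow(Add(-2516, -322), -1)) = Mul(-4046, Pow(-2838, -1)) = Mul(-4046, Rational(-1, 2838)) = Rational(2023, 1419)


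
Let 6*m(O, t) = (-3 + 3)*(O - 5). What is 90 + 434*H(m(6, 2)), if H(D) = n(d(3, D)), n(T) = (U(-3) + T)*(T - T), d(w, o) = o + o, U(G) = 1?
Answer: 90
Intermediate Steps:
m(O, t) = 0 (m(O, t) = ((-3 + 3)*(O - 5))/6 = (0*(-5 + O))/6 = (⅙)*0 = 0)
d(w, o) = 2*o
n(T) = 0 (n(T) = (1 + T)*(T - T) = (1 + T)*0 = 0)
H(D) = 0
90 + 434*H(m(6, 2)) = 90 + 434*0 = 90 + 0 = 90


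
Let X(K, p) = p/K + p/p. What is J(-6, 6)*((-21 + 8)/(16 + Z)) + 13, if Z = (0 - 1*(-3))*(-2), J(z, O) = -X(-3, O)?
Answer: 117/10 ≈ 11.700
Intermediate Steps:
X(K, p) = 1 + p/K (X(K, p) = p/K + 1 = 1 + p/K)
J(z, O) = -1 + O/3 (J(z, O) = -(-3 + O)/(-3) = -(-1)*(-3 + O)/3 = -(1 - O/3) = -1 + O/3)
Z = -6 (Z = (0 + 3)*(-2) = 3*(-2) = -6)
J(-6, 6)*((-21 + 8)/(16 + Z)) + 13 = (-1 + (⅓)*6)*((-21 + 8)/(16 - 6)) + 13 = (-1 + 2)*(-13/10) + 13 = 1*(-13*⅒) + 13 = 1*(-13/10) + 13 = -13/10 + 13 = 117/10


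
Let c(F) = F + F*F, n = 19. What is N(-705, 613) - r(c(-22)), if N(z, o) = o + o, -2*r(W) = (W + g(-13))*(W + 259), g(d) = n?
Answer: 349253/2 ≈ 1.7463e+5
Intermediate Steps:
c(F) = F + F**2
g(d) = 19
r(W) = -(19 + W)*(259 + W)/2 (r(W) = -(W + 19)*(W + 259)/2 = -(19 + W)*(259 + W)/2)
N(z, o) = 2*o
N(-705, 613) - r(c(-22)) = 2*613 - (-4921/2 - (-3058)*(1 - 22) - 484*(1 - 22)**2/2) = 1226 - (-4921/2 - (-3058)*(-21) - (-22*(-21))**2/2) = 1226 - (-4921/2 - 139*462 - 1/2*462**2) = 1226 - (-4921/2 - 64218 - 1/2*213444) = 1226 - (-4921/2 - 64218 - 106722) = 1226 - 1*(-346801/2) = 1226 + 346801/2 = 349253/2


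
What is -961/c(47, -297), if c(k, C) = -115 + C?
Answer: 961/412 ≈ 2.3325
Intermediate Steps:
-961/c(47, -297) = -961/(-115 - 297) = -961/(-412) = -961*(-1/412) = 961/412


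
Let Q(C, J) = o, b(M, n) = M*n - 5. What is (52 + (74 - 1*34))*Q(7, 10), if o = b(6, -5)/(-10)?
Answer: 322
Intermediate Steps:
b(M, n) = -5 + M*n
o = 7/2 (o = (-5 + 6*(-5))/(-10) = (-5 - 30)*(-1/10) = -35*(-1/10) = 7/2 ≈ 3.5000)
Q(C, J) = 7/2
(52 + (74 - 1*34))*Q(7, 10) = (52 + (74 - 1*34))*(7/2) = (52 + (74 - 34))*(7/2) = (52 + 40)*(7/2) = 92*(7/2) = 322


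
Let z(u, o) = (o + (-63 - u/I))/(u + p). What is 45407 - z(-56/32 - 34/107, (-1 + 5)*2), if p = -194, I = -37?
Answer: 140984639238/3104929 ≈ 45407.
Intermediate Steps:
z(u, o) = (-63 + o + u/37)/(-194 + u) (z(u, o) = (o + (-63 - u/(-37)))/(u - 194) = (o + (-63 - u*(-1)/37))/(-194 + u) = (o + (-63 - (-1)*u/37))/(-194 + u) = (o + (-63 + u/37))/(-194 + u) = (-63 + o + u/37)/(-194 + u))
45407 - z(-56/32 - 34/107, (-1 + 5)*2) = 45407 - (-63 + (-1 + 5)*2 + (-56/32 - 34/107)/37)/(-194 + (-56/32 - 34/107)) = 45407 - (-63 + 4*2 + (-56*1/32 - 34*1/107)/37)/(-194 + (-56*1/32 - 34*1/107)) = 45407 - (-63 + 8 + (-7/4 - 34/107)/37)/(-194 + (-7/4 - 34/107)) = 45407 - (-63 + 8 + (1/37)*(-885/428))/(-194 - 885/428) = 45407 - (-63 + 8 - 885/15836)/(-83917/428) = 45407 - (-428)*(-871865)/(83917*15836) = 45407 - 1*871865/3104929 = 45407 - 871865/3104929 = 140984639238/3104929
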